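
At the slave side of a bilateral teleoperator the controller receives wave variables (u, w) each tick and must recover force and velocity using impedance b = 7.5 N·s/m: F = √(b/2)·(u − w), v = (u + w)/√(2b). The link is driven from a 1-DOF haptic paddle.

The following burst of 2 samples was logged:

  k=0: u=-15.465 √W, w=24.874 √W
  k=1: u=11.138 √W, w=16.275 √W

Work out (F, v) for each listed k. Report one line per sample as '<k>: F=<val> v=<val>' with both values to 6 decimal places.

0: F=-78.116138 v=2.429393
1: F=-9.947758 v=7.078006

k=0: u−w=-40.339000, u+w=9.409000; √(b/2)=1.936492, √(2b)=3.872983; F=1.936492×(-40.339)=-78.116138, v=9.409000/3.872983=2.429393
k=1: u−w=-5.137000, u+w=27.413000; √(b/2)=1.936492, √(2b)=3.872983; F=1.936492×(-5.137)=-9.947758, v=27.413000/3.872983=7.078006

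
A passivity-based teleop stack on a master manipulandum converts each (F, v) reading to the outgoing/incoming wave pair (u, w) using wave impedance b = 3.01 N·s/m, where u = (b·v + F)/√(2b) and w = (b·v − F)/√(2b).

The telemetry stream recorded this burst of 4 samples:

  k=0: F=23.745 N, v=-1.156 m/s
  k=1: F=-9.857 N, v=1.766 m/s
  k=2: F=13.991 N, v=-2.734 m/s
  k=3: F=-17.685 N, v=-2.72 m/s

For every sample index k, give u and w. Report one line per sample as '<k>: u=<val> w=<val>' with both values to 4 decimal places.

k=0: b·v=3.01×(-1.156)=-3.4796; √(2b)=2.4536; u=(-3.4796+23.745)/2.4536=8.2596, w=(-3.4796−23.745)/2.4536=-11.0959
k=1: b·v=3.01×1.766=5.3157; √(2b)=2.4536; u=(5.3157+(-9.857))/2.4536=-1.8509, w=(5.3157−(-9.857))/2.4536=6.1839
k=2: b·v=3.01×(-2.734)=-8.2293; √(2b)=2.4536; u=(-8.2293+13.991)/2.4536=2.3483, w=(-8.2293−13.991)/2.4536=-9.0563
k=3: b·v=3.01×(-2.72)=-8.1872; √(2b)=2.4536; u=(-8.1872+(-17.685))/2.4536=-10.5447, w=(-8.1872−(-17.685))/2.4536=3.8710

0: u=8.2596 w=-11.0959
1: u=-1.8509 w=6.1839
2: u=2.3483 w=-9.0563
3: u=-10.5447 w=3.8710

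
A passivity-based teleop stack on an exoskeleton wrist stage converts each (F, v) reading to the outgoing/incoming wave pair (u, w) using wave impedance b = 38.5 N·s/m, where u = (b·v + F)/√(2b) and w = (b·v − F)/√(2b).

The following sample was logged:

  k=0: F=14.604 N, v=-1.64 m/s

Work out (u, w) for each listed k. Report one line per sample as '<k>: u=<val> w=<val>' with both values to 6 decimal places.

k=0: b·v=38.5×(-1.64)=-63.140000; √(2b)=8.774964; u=(-63.140000+14.604)/8.774964=-5.531191, w=(-63.140000−14.604)/8.774964=-8.859751

0: u=-5.531191 w=-8.859751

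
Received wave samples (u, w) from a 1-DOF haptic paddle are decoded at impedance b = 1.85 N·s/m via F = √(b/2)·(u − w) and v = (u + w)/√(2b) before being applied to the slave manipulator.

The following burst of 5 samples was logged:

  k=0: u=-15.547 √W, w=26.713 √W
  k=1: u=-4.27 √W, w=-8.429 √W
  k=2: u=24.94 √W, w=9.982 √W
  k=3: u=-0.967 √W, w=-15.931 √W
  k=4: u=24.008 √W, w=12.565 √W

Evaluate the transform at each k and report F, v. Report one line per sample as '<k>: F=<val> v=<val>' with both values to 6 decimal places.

0: F=-40.644367 v=5.804927
1: F=3.999998 v=-6.601896
2: F=14.386144 v=18.155083
3: F=14.391914 v=-8.784852
4: F=11.005525 v=19.013397

k=0: u−w=-42.260000, u+w=11.166000; √(b/2)=0.961769, √(2b)=1.923538; F=0.961769×(-42.26)=-40.644367, v=11.166000/1.923538=5.804927
k=1: u−w=4.159000, u+w=-12.699000; √(b/2)=0.961769, √(2b)=1.923538; F=0.961769×4.159=3.999998, v=-12.699000/1.923538=-6.601896
k=2: u−w=14.958000, u+w=34.922000; √(b/2)=0.961769, √(2b)=1.923538; F=0.961769×14.958=14.386144, v=34.922000/1.923538=18.155083
k=3: u−w=14.964000, u+w=-16.898000; √(b/2)=0.961769, √(2b)=1.923538; F=0.961769×14.964=14.391914, v=-16.898000/1.923538=-8.784852
k=4: u−w=11.443000, u+w=36.573000; √(b/2)=0.961769, √(2b)=1.923538; F=0.961769×11.443=11.005525, v=36.573000/1.923538=19.013397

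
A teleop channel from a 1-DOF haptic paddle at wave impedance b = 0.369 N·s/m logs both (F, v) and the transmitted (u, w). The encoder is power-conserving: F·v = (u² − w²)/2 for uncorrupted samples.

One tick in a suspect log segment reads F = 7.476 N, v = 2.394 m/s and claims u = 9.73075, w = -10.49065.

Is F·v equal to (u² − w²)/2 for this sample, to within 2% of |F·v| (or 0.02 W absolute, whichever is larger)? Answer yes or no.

F·v = 7.476×2.394 = 17.89754 W.
(u² − w²)/2 = (94.68750 − 110.05374)/2 = -7.68312 W.
|Δ| = 25.58066;  2% of max(1, |F·v|) = 0.35795.

no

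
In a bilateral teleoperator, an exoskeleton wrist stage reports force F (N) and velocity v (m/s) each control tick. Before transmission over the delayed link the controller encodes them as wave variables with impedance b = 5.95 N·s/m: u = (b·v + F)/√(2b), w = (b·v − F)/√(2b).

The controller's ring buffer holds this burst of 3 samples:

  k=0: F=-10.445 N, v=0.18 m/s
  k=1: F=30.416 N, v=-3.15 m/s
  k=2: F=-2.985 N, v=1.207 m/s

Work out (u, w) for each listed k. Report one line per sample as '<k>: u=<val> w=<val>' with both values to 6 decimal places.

0: u=-2.717387 w=3.338322
1: u=3.383979 w=-14.250337
2: u=1.216548 w=2.947165

k=0: b·v=5.95×0.18=1.071000; √(2b)=3.449638; u=(1.071000+(-10.445))/3.449638=-2.717387, w=(1.071000−(-10.445))/3.449638=3.338322
k=1: b·v=5.95×(-3.15)=-18.742500; √(2b)=3.449638; u=(-18.742500+30.416)/3.449638=3.383979, w=(-18.742500−30.416)/3.449638=-14.250337
k=2: b·v=5.95×1.207=7.181650; √(2b)=3.449638; u=(7.181650+(-2.985))/3.449638=1.216548, w=(7.181650−(-2.985))/3.449638=2.947165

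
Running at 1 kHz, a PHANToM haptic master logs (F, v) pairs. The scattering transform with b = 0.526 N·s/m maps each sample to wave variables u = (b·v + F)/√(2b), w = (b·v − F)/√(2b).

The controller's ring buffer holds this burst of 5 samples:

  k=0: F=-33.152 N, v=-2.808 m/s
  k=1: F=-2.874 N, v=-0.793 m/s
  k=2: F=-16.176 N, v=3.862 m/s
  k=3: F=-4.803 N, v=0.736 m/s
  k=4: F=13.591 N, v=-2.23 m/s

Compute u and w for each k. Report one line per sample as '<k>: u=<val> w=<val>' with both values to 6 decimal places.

k=0: b·v=0.526×(-2.808)=-1.477008; √(2b)=1.025671; u=(-1.477008+(-33.152))/1.025671=-33.762312, w=(-1.477008−(-33.152))/1.025671=30.882229
k=1: b·v=0.526×(-0.793)=-0.417118; √(2b)=1.025671; u=(-0.417118+(-2.874))/1.025671=-3.208748, w=(-0.417118−(-2.874))/1.025671=2.395391
k=2: b·v=0.526×3.862=2.031412; √(2b)=1.025671; u=(2.031412+(-16.176))/1.025671=-13.790577, w=(2.031412−(-16.176))/1.025671=17.751716
k=3: b·v=0.526×0.736=0.387136; √(2b)=1.025671; u=(0.387136+(-4.803))/1.025671=-4.305344, w=(0.387136−(-4.803))/1.025671=5.060237
k=4: b·v=0.526×(-2.23)=-1.172980; √(2b)=1.025671; u=(-1.172980+13.591)/1.025671=12.107221, w=(-1.172980−13.591)/1.025671=-14.394467

0: u=-33.762312 w=30.882229
1: u=-3.208748 w=2.395391
2: u=-13.790577 w=17.751716
3: u=-4.305344 w=5.060237
4: u=12.107221 w=-14.394467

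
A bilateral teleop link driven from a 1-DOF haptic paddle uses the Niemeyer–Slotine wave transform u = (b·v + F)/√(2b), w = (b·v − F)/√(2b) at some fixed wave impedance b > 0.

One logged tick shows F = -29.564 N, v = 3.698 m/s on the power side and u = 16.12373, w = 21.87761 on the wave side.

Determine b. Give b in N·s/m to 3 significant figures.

u + w = 38.00134;  u + w = √(2b)·v, so √(2b) = 38.00134/3.698 = 10.27619.
b = (√(2b))²/2 = 105.60002/2 = 52.80001.
(Check via u − w = 2F/√(2b): u − w = -5.75388, 2F/√(2b) = -5.75389.)

b = 52.8 N·s/m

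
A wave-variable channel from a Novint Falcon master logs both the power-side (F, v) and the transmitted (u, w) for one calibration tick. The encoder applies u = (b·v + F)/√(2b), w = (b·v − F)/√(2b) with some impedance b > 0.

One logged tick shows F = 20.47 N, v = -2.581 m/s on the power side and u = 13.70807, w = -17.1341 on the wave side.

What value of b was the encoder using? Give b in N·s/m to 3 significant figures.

u + w = -3.4260;  u + w = √(2b)·v, so √(2b) = -3.4260/(-2.581) = 1.3274.
b = (√(2b))²/2 = 1.7620/2 = 0.8810.
(Check via u − w = 2F/√(2b): u − w = 30.8422, 2F/√(2b) = 30.8422.)

b = 0.881 N·s/m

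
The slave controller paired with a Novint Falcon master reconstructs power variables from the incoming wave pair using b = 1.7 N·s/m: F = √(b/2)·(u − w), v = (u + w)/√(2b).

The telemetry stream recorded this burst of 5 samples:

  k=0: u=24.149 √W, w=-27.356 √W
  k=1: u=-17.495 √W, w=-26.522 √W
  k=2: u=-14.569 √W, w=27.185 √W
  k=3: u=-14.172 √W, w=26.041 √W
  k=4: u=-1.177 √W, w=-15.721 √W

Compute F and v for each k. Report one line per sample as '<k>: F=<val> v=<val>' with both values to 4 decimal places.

0: F=47.4853 v=-1.7392
1: F=8.3225 v=-23.8716
2: F=-38.4953 v=6.8420
3: F=-37.0746 v=6.4369
4: F=13.4089 v=-9.1642

k=0: u−w=51.5050, u+w=-3.2070; √(b/2)=0.9220, √(2b)=1.8439; F=0.9220×51.505=47.4853, v=-3.2070/1.8439=-1.7392
k=1: u−w=9.0270, u+w=-44.0170; √(b/2)=0.9220, √(2b)=1.8439; F=0.9220×9.027=8.3225, v=-44.0170/1.8439=-23.8716
k=2: u−w=-41.7540, u+w=12.6160; √(b/2)=0.9220, √(2b)=1.8439; F=0.9220×(-41.754)=-38.4953, v=12.6160/1.8439=6.8420
k=3: u−w=-40.2130, u+w=11.8690; √(b/2)=0.9220, √(2b)=1.8439; F=0.9220×(-40.213)=-37.0746, v=11.8690/1.8439=6.4369
k=4: u−w=14.5440, u+w=-16.8980; √(b/2)=0.9220, √(2b)=1.8439; F=0.9220×14.544=13.4089, v=-16.8980/1.8439=-9.1642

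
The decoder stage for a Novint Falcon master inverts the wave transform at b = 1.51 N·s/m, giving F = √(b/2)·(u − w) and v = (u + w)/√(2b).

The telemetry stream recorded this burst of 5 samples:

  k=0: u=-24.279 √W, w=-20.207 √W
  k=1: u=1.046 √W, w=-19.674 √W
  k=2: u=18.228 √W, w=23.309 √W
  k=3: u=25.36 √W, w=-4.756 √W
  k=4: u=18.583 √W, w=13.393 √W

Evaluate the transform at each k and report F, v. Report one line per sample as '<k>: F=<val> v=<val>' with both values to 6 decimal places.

0: F=-3.538191 v=-25.598816
1: F=18.003760 v=-10.719209
2: F=-4.414918 v=23.901858
3: F=26.168014 v=11.856270
4: F=4.509629 v=18.400120

k=0: u−w=-4.072000, u+w=-44.486000; √(b/2)=0.868907, √(2b)=1.737815; F=0.868907×(-4.072)=-3.538191, v=-44.486000/1.737815=-25.598816
k=1: u−w=20.720000, u+w=-18.628000; √(b/2)=0.868907, √(2b)=1.737815; F=0.868907×20.72=18.003760, v=-18.628000/1.737815=-10.719209
k=2: u−w=-5.081000, u+w=41.537000; √(b/2)=0.868907, √(2b)=1.737815; F=0.868907×(-5.081)=-4.414918, v=41.537000/1.737815=23.901858
k=3: u−w=30.116000, u+w=20.604000; √(b/2)=0.868907, √(2b)=1.737815; F=0.868907×30.116=26.168014, v=20.604000/1.737815=11.856270
k=4: u−w=5.190000, u+w=31.976000; √(b/2)=0.868907, √(2b)=1.737815; F=0.868907×5.19=4.509629, v=31.976000/1.737815=18.400120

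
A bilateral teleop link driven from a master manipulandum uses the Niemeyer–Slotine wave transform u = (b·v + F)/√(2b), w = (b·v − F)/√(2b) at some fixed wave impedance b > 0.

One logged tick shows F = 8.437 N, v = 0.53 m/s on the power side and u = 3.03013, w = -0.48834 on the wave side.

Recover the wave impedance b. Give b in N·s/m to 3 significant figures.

u + w = 2.5418;  u + w = √(2b)·v, so √(2b) = 2.5418/0.53 = 4.7958.
b = (√(2b))²/2 = 23.0000/2 = 11.5000.
(Check via u − w = 2F/√(2b): u − w = 3.5185, 2F/√(2b) = 3.5185.)

b = 11.5 N·s/m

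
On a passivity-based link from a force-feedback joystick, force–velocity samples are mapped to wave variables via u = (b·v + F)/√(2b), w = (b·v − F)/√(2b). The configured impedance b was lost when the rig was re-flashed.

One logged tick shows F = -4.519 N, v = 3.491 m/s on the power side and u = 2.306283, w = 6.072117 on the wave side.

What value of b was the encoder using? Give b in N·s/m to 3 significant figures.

u + w = 8.378400;  u + w = √(2b)·v, so √(2b) = 8.378400/3.491 = 2.400000.
b = (√(2b))²/2 = 5.760000/2 = 2.880000.
(Check via u − w = 2F/√(2b): u − w = -3.765834, 2F/√(2b) = -3.765833.)

b = 2.88 N·s/m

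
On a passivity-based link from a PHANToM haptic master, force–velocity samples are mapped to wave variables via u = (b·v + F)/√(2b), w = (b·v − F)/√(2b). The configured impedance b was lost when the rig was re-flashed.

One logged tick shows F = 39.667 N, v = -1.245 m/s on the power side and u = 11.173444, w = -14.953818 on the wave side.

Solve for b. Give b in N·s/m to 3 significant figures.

u + w = -3.780374;  u + w = √(2b)·v, so √(2b) = -3.780374/(-1.245) = 3.036445.
b = (√(2b))²/2 = 9.219998/2 = 4.609999.
(Check via u − w = 2F/√(2b): u − w = 26.127262, 2F/√(2b) = 26.127264.)

b = 4.61 N·s/m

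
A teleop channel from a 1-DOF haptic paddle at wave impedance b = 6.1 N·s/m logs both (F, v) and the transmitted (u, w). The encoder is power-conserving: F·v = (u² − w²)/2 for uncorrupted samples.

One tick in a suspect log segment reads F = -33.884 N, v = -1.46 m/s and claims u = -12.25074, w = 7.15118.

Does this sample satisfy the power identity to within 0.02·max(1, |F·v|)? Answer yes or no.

yes

F·v = (-33.884)×(-1.46) = 49.47064 W.
(u² − w²)/2 = (150.08063 − 51.13938)/2 = 49.47063 W.
|Δ| = 0.00001;  2% of max(1, |F·v|) = 0.98941.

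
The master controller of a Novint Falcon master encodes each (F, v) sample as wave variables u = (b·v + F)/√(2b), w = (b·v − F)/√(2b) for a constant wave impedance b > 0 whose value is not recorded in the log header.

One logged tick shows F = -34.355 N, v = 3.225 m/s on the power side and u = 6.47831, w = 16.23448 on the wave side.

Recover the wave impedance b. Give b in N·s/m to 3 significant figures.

b = 24.8 N·s/m

u + w = 22.71279;  u + w = √(2b)·v, so √(2b) = 22.71279/3.225 = 7.04273.
b = (√(2b))²/2 = 49.59998/2 = 24.79999.
(Check via u − w = 2F/√(2b): u − w = -9.75617, 2F/√(2b) = -9.75617.)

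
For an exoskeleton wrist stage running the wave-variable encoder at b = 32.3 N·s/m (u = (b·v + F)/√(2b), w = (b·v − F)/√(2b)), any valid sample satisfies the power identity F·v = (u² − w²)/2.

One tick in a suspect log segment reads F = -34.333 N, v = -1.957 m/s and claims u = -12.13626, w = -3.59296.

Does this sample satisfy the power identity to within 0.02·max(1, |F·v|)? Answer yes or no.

yes

F·v = (-34.333)×(-1.957) = 67.1897 W.
(u² − w²)/2 = (147.2888 − 12.9094)/2 = 67.1897 W.
|Δ| = 0.0000;  2% of max(1, |F·v|) = 1.3438.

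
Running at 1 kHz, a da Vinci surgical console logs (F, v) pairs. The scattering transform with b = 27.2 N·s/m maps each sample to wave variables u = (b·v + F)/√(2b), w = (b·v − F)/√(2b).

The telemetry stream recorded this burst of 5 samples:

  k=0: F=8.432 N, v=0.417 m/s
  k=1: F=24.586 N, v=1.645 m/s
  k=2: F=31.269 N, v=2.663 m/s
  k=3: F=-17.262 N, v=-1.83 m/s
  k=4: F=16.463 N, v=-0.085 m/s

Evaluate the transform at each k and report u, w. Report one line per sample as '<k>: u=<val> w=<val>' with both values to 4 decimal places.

k=0: b·v=27.2×0.417=11.3424; √(2b)=7.3756; u=(11.3424+8.432)/7.3756=2.6810, w=(11.3424−8.432)/7.3756=0.3946
k=1: b·v=27.2×1.645=44.7440; √(2b)=7.3756; u=(44.7440+24.586)/7.3756=9.3999, w=(44.7440−24.586)/7.3756=2.7331
k=2: b·v=27.2×2.663=72.4336; √(2b)=7.3756; u=(72.4336+31.269)/7.3756=14.0602, w=(72.4336−31.269)/7.3756=5.5812
k=3: b·v=27.2×(-1.83)=-49.7760; √(2b)=7.3756; u=(-49.7760+(-17.262))/7.3756=-9.0891, w=(-49.7760−(-17.262))/7.3756=-4.4083
k=4: b·v=27.2×(-0.085)=-2.3120; √(2b)=7.3756; u=(-2.3120+16.463)/7.3756=1.9186, w=(-2.3120−16.463)/7.3756=-2.5455

0: u=2.6810 w=0.3946
1: u=9.3999 w=2.7331
2: u=14.0602 w=5.5812
3: u=-9.0891 w=-4.4083
4: u=1.9186 w=-2.5455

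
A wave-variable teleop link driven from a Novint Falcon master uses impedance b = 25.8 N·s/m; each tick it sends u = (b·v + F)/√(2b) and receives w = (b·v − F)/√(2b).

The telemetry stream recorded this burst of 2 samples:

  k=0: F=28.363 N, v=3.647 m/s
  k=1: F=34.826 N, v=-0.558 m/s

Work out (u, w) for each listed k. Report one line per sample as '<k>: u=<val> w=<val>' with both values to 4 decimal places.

k=0: b·v=25.8×3.647=94.0926; √(2b)=7.1833; u=(94.0926+28.363)/7.1833=17.0472, w=(94.0926−28.363)/7.1833=9.1503
k=1: b·v=25.8×(-0.558)=-14.3964; √(2b)=7.1833; u=(-14.3964+34.826)/7.1833=2.8440, w=(-14.3964−34.826)/7.1833=-6.8523

0: u=17.0472 w=9.1503
1: u=2.8440 w=-6.8523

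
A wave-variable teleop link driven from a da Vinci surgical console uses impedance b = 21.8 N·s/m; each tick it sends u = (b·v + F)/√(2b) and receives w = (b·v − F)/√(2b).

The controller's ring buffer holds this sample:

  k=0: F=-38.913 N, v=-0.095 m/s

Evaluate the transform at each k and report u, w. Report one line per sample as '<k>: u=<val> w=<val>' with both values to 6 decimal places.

0: u=-6.206848 w=5.579560

k=0: b·v=21.8×(-0.095)=-2.071000; √(2b)=6.603030; u=(-2.071000+(-38.913))/6.603030=-6.206848, w=(-2.071000−(-38.913))/6.603030=5.579560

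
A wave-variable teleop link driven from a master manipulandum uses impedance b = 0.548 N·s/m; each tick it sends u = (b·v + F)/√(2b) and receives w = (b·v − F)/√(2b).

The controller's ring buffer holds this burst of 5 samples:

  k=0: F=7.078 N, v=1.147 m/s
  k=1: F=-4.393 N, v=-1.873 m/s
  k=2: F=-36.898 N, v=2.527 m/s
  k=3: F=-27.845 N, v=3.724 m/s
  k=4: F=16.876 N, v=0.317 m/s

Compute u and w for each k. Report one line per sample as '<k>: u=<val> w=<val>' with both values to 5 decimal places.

0: u=7.36131 w=-6.16051
1: u=-5.17662 w=3.21578
2: u=-33.92224 w=36.56776
3: u=-24.64824 w=28.54690
4: u=16.28590 w=-15.95404

k=0: b·v=0.548×1.147=0.62856; √(2b)=1.04690; u=(0.62856+7.078)/1.04690=7.36131, w=(0.62856−7.078)/1.04690=-6.16051
k=1: b·v=0.548×(-1.873)=-1.02640; √(2b)=1.04690; u=(-1.02640+(-4.393))/1.04690=-5.17662, w=(-1.02640−(-4.393))/1.04690=3.21578
k=2: b·v=0.548×2.527=1.38480; √(2b)=1.04690; u=(1.38480+(-36.898))/1.04690=-33.92224, w=(1.38480−(-36.898))/1.04690=36.56776
k=3: b·v=0.548×3.724=2.04075; √(2b)=1.04690; u=(2.04075+(-27.845))/1.04690=-24.64824, w=(2.04075−(-27.845))/1.04690=28.54690
k=4: b·v=0.548×0.317=0.17372; √(2b)=1.04690; u=(0.17372+16.876)/1.04690=16.28590, w=(0.17372−16.876)/1.04690=-15.95404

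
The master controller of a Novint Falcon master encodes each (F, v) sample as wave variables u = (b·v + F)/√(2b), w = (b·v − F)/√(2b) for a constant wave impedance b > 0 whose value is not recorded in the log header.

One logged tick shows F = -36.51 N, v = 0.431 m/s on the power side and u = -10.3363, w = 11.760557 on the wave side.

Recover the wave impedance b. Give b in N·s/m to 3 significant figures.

b = 5.46 N·s/m

u + w = 1.424257;  u + w = √(2b)·v, so √(2b) = 1.424257/0.431 = 3.304541.
b = (√(2b))²/2 = 10.919989/2 = 5.459994.
(Check via u − w = 2F/√(2b): u − w = -22.096857, 2F/√(2b) = -22.096869.)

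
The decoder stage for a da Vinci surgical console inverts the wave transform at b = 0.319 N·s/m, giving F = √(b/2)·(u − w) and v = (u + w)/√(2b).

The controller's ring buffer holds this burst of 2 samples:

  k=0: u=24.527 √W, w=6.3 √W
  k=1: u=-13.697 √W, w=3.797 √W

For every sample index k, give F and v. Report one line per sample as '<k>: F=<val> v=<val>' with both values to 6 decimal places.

k=0: u−w=18.227000, u+w=30.827000; √(b/2)=0.399375, √(2b)=0.798749; F=0.399375×18.227=7.279399, v=30.827000/0.798749=38.594100
k=1: u−w=-17.494000, u+w=-9.900000; √(b/2)=0.399375, √(2b)=0.798749; F=0.399375×(-17.494)=-6.986658, v=-9.900000/0.798749=-12.394381

0: F=7.279399 v=38.594100
1: F=-6.986658 v=-12.394381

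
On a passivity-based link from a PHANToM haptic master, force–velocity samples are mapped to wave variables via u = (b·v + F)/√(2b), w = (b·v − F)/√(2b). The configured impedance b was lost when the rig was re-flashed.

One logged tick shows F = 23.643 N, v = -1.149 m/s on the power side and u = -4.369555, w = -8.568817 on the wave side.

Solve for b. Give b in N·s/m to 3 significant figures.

u + w = -12.938372;  u + w = √(2b)·v, so √(2b) = -12.938372/(-1.149) = 11.260550.
b = (√(2b))²/2 = 126.799987/2 = 63.399994.
(Check via u − w = 2F/√(2b): u − w = 4.199262, 2F/√(2b) = 4.199262.)

b = 63.4 N·s/m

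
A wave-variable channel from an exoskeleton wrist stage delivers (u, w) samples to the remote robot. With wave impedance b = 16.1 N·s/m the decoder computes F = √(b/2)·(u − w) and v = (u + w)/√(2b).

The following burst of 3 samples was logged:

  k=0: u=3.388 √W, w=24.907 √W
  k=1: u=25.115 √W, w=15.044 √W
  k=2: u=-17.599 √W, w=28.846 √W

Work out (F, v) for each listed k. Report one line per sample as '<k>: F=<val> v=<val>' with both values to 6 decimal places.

k=0: u−w=-21.519000, u+w=28.295000; √(b/2)=2.837252, √(2b)=5.674504; F=2.837252×(-21.519)=-61.054830, v=28.295000/5.674504=4.986339
k=1: u−w=10.071000, u+w=40.159000; √(b/2)=2.837252, √(2b)=5.674504; F=2.837252×10.071=28.573967, v=40.159000/5.674504=7.077094
k=2: u−w=-46.445000, u+w=11.247000; √(b/2)=2.837252, √(2b)=5.674504; F=2.837252×(-46.445)=-131.776178, v=11.247000/5.674504=1.982023

0: F=-61.054830 v=4.986339
1: F=28.573967 v=7.077094
2: F=-131.776178 v=1.982023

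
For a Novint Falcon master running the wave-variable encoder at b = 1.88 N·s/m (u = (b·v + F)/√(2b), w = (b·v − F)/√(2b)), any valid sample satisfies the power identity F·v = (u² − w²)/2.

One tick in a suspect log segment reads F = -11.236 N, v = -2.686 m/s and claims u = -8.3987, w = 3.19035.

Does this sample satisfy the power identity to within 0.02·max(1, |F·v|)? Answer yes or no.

F·v = (-11.236)×(-2.686) = 30.1799 W.
(u² − w²)/2 = (70.5382 − 10.1783)/2 = 30.1799 W.
|Δ| = 0.0000;  2% of max(1, |F·v|) = 0.6036.

yes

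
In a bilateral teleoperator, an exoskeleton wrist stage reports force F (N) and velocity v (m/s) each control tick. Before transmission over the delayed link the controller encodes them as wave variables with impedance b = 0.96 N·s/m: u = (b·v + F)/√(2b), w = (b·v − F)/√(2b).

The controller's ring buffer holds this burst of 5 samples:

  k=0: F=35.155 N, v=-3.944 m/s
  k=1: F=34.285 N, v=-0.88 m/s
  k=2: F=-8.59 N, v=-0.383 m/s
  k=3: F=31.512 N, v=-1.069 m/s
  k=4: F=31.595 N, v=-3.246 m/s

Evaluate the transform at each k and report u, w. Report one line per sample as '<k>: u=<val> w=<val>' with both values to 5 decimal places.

0: u=22.63845 w=-28.10342
1: u=24.13339 w=-25.35275
2: u=-6.46465 w=5.93395
3: u=22.00120 w=-23.48245
4: u=20.55283 w=-25.05062

k=0: b·v=0.96×(-3.944)=-3.78624; √(2b)=1.38564; u=(-3.78624+35.155)/1.38564=22.63845, w=(-3.78624−35.155)/1.38564=-28.10342
k=1: b·v=0.96×(-0.88)=-0.84480; √(2b)=1.38564; u=(-0.84480+34.285)/1.38564=24.13339, w=(-0.84480−34.285)/1.38564=-25.35275
k=2: b·v=0.96×(-0.383)=-0.36768; √(2b)=1.38564; u=(-0.36768+(-8.59))/1.38564=-6.46465, w=(-0.36768−(-8.59))/1.38564=5.93395
k=3: b·v=0.96×(-1.069)=-1.02624; √(2b)=1.38564; u=(-1.02624+31.512)/1.38564=22.00120, w=(-1.02624−31.512)/1.38564=-23.48245
k=4: b·v=0.96×(-3.246)=-3.11616; √(2b)=1.38564; u=(-3.11616+31.595)/1.38564=20.55283, w=(-3.11616−31.595)/1.38564=-25.05062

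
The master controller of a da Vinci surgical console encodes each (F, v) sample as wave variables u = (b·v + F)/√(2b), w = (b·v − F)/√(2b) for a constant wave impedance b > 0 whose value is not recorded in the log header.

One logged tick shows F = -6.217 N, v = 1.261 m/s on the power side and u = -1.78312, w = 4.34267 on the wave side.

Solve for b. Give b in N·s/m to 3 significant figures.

u + w = 2.55955;  u + w = √(2b)·v, so √(2b) = 2.55955/1.261 = 2.02978.
b = (√(2b))²/2 = 4.12000/2 = 2.06000.
(Check via u − w = 2F/√(2b): u − w = -6.12579, 2F/√(2b) = -6.12579.)

b = 2.06 N·s/m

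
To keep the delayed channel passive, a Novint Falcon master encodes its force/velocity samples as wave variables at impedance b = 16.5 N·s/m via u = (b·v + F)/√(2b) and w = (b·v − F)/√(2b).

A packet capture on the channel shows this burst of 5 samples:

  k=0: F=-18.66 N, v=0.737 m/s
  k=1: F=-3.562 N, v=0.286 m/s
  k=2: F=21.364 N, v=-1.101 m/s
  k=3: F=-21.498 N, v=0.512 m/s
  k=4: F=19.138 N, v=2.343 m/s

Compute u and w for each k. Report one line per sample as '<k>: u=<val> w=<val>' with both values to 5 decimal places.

0: u=-1.13142 w=5.36516
1: u=0.20141 w=1.44154
2: u=0.55661 w=-6.88138
3: u=-2.27171 w=5.21293
4: u=10.06125 w=3.39826

k=0: b·v=16.5×0.737=12.16050; √(2b)=5.74456; u=(12.16050+(-18.66))/5.74456=-1.13142, w=(12.16050−(-18.66))/5.74456=5.36516
k=1: b·v=16.5×0.286=4.71900; √(2b)=5.74456; u=(4.71900+(-3.562))/5.74456=0.20141, w=(4.71900−(-3.562))/5.74456=1.44154
k=2: b·v=16.5×(-1.101)=-18.16650; √(2b)=5.74456; u=(-18.16650+21.364)/5.74456=0.55661, w=(-18.16650−21.364)/5.74456=-6.88138
k=3: b·v=16.5×0.512=8.44800; √(2b)=5.74456; u=(8.44800+(-21.498))/5.74456=-2.27171, w=(8.44800−(-21.498))/5.74456=5.21293
k=4: b·v=16.5×2.343=38.65950; √(2b)=5.74456; u=(38.65950+19.138)/5.74456=10.06125, w=(38.65950−19.138)/5.74456=3.39826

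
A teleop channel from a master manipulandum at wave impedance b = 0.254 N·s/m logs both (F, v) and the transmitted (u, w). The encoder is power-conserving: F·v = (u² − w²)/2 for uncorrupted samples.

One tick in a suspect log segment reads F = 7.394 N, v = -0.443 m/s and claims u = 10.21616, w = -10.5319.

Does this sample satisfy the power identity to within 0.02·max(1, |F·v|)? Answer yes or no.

F·v = 7.394×(-0.443) = -3.2755 W.
(u² − w²)/2 = (104.3699 − 110.9209)/2 = -3.2755 W.
|Δ| = 0.0000;  2% of max(1, |F·v|) = 0.0655.

yes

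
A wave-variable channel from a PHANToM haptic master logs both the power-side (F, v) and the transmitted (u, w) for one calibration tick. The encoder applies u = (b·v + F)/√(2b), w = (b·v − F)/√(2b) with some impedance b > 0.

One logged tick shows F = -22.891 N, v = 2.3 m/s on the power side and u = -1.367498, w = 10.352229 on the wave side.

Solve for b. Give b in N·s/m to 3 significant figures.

b = 7.63 N·s/m

u + w = 8.984731;  u + w = √(2b)·v, so √(2b) = 8.984731/2.3 = 3.906405.
b = (√(2b))²/2 = 15.259998/2 = 7.629999.
(Check via u − w = 2F/√(2b): u − w = -11.719727, 2F/√(2b) = -11.719728.)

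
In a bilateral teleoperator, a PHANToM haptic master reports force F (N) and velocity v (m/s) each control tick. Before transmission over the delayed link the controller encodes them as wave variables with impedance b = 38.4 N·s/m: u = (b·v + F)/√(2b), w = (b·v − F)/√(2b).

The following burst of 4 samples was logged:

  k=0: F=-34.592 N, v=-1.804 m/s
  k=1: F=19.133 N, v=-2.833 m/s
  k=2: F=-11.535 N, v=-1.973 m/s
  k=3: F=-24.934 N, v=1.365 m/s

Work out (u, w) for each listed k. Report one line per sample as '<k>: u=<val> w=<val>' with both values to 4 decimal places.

0: u=-11.8520 w=-3.9575
1: u=-10.2303 w=-14.5968
2: u=-9.9615 w=-7.3290
3: u=3.1359 w=8.8263

k=0: b·v=38.4×(-1.804)=-69.2736; √(2b)=8.7636; u=(-69.2736+(-34.592))/8.7636=-11.8520, w=(-69.2736−(-34.592))/8.7636=-3.9575
k=1: b·v=38.4×(-2.833)=-108.7872; √(2b)=8.7636; u=(-108.7872+19.133)/8.7636=-10.2303, w=(-108.7872−19.133)/8.7636=-14.5968
k=2: b·v=38.4×(-1.973)=-75.7632; √(2b)=8.7636; u=(-75.7632+(-11.535))/8.7636=-9.9615, w=(-75.7632−(-11.535))/8.7636=-7.3290
k=3: b·v=38.4×1.365=52.4160; √(2b)=8.7636; u=(52.4160+(-24.934))/8.7636=3.1359, w=(52.4160−(-24.934))/8.7636=8.8263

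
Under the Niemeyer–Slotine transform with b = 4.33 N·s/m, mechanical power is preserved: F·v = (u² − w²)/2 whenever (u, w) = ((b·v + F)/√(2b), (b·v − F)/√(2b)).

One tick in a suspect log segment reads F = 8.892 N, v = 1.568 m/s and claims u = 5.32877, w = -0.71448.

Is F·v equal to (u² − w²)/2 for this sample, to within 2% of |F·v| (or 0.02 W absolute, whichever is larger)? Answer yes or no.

yes

F·v = 8.892×1.568 = 13.94266 W.
(u² − w²)/2 = (28.39579 − 0.51048)/2 = 13.94265 W.
|Δ| = 0.00000;  2% of max(1, |F·v|) = 0.27885.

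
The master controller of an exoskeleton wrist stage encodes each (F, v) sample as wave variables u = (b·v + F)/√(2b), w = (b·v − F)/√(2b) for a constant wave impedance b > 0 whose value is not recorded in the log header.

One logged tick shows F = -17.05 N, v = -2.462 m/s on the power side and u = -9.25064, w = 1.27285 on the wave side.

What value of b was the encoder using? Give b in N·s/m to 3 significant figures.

b = 5.25 N·s/m

u + w = -7.97779;  u + w = √(2b)·v, so √(2b) = -7.97779/(-2.462) = 3.24037.
b = (√(2b))²/2 = 10.50000/2 = 5.25000.
(Check via u − w = 2F/√(2b): u − w = -10.52349, 2F/√(2b) = -10.52349.)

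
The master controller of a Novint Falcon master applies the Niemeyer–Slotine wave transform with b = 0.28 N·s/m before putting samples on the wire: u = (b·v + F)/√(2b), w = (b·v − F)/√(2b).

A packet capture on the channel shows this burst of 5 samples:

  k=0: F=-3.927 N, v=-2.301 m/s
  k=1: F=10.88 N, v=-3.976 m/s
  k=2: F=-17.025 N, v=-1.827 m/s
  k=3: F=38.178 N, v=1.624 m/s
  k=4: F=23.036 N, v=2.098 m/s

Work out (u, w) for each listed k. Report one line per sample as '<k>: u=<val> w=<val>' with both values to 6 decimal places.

k=0: b·v=0.28×(-2.301)=-0.644280; √(2b)=0.748331; u=(-0.644280+(-3.927))/0.748331=-6.108630, w=(-0.644280−(-3.927))/0.748331=4.386719
k=1: b·v=0.28×(-3.976)=-1.113280; √(2b)=0.748331; u=(-1.113280+10.88)/0.748331=13.051329, w=(-1.113280−10.88)/0.748331=-16.026695
k=2: b·v=0.28×(-1.827)=-0.511560; √(2b)=0.748331; u=(-0.511560+(-17.025))/0.748331=-23.434214, w=(-0.511560−(-17.025))/0.748331=22.067012
k=3: b·v=0.28×1.624=0.454720; √(2b)=0.748331; u=(0.454720+38.178)/0.748331=51.625144, w=(0.454720−38.178)/0.748331=-50.409853
k=4: b·v=0.28×2.098=0.587440; √(2b)=0.748331; u=(0.587440+23.036)/0.748331=31.568150, w=(0.587440−23.036)/0.748331=-29.998150

0: u=-6.108630 w=4.386719
1: u=13.051329 w=-16.026695
2: u=-23.434214 w=22.067012
3: u=51.625144 w=-50.409853
4: u=31.568150 w=-29.998150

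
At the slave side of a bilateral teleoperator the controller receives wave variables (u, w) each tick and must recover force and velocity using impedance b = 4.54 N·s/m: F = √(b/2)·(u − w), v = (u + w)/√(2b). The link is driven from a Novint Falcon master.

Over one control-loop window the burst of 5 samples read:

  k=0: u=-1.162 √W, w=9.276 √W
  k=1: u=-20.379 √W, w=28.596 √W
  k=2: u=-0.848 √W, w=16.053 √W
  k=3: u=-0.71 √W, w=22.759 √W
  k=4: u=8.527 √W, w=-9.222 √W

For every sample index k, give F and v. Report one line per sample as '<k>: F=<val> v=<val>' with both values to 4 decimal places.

k=0: u−w=-10.4380, u+w=8.1140; √(b/2)=1.5067, √(2b)=3.0133; F=1.5067×(-10.438)=-15.7264, v=8.1140/3.0133=2.6927
k=1: u−w=-48.9750, u+w=8.2170; √(b/2)=1.5067, √(2b)=3.0133; F=1.5067×(-48.975)=-73.7883, v=8.2170/3.0133=2.7269
k=2: u−w=-16.9010, u+w=15.2050; √(b/2)=1.5067, √(2b)=3.0133; F=1.5067×(-16.901)=-25.4639, v=15.2050/3.0133=5.0460
k=3: u−w=-23.4690, u+w=22.0490; √(b/2)=1.5067, √(2b)=3.0133; F=1.5067×(-23.469)=-35.3596, v=22.0490/3.0133=7.3172
k=4: u−w=17.7490, u+w=-0.6950; √(b/2)=1.5067, √(2b)=3.0133; F=1.5067×17.749=26.7416, v=-0.6950/3.0133=-0.2306

0: F=-15.7264 v=2.6927
1: F=-73.7883 v=2.7269
2: F=-25.4639 v=5.0460
3: F=-35.3596 v=7.3172
4: F=26.7416 v=-0.2306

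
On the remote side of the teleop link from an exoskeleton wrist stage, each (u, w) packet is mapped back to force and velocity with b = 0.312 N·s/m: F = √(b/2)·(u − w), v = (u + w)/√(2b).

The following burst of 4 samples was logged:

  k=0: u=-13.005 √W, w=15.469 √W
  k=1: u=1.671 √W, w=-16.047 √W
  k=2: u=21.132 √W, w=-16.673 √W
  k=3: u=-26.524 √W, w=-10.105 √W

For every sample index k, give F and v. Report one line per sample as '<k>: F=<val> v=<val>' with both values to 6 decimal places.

0: F=-11.246329 v=3.119237
1: F=6.998049 v=-18.198926
2: F=14.931779 v=5.644756
3: F=-6.484985 v=-46.369538

k=0: u−w=-28.474000, u+w=2.464000; √(b/2)=0.394968, √(2b)=0.789937; F=0.394968×(-28.474)=-11.246329, v=2.464000/0.789937=3.119237
k=1: u−w=17.718000, u+w=-14.376000; √(b/2)=0.394968, √(2b)=0.789937; F=0.394968×17.718=6.998049, v=-14.376000/0.789937=-18.198926
k=2: u−w=37.805000, u+w=4.459000; √(b/2)=0.394968, √(2b)=0.789937; F=0.394968×37.805=14.931779, v=4.459000/0.789937=5.644756
k=3: u−w=-16.419000, u+w=-36.629000; √(b/2)=0.394968, √(2b)=0.789937; F=0.394968×(-16.419)=-6.484985, v=-36.629000/0.789937=-46.369538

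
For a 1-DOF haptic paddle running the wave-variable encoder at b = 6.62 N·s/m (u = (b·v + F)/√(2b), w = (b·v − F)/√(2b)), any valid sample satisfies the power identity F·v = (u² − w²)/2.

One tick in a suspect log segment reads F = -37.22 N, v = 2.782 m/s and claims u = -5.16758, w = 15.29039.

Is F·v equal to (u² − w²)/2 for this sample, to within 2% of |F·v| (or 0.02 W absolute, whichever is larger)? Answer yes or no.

yes

F·v = (-37.22)×2.782 = -103.5460 W.
(u² − w²)/2 = (26.7039 − 233.7960)/2 = -103.5461 W.
|Δ| = 0.0000;  2% of max(1, |F·v|) = 2.0709.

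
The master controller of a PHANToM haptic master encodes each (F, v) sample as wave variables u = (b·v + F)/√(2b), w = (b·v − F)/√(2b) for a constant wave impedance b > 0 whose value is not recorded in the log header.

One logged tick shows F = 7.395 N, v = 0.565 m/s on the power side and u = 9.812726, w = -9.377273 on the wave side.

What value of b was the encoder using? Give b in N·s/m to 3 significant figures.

b = 0.297 N·s/m

u + w = 0.435453;  u + w = √(2b)·v, so √(2b) = 0.435453/0.565 = 0.770713.
b = (√(2b))²/2 = 0.593999/2 = 0.296999.
(Check via u − w = 2F/√(2b): u − w = 19.189999, 2F/√(2b) = 19.190016.)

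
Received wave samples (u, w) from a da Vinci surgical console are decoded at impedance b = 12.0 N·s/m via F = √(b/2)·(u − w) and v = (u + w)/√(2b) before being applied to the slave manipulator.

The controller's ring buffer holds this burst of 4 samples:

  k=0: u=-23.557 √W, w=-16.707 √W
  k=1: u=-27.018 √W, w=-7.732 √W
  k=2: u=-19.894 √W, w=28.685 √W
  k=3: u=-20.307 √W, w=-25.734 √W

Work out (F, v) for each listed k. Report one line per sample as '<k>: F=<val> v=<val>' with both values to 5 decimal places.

0: F=-16.77900 v=-8.21885
1: F=-47.24086 v=-7.09331
2: F=-118.99376 v=1.79446
3: F=13.29338 v=-9.39808

k=0: u−w=-6.85000, u+w=-40.26400; √(b/2)=2.44949, √(2b)=4.89898; F=2.44949×(-6.85)=-16.77900, v=-40.26400/4.89898=-8.21885
k=1: u−w=-19.28600, u+w=-34.75000; √(b/2)=2.44949, √(2b)=4.89898; F=2.44949×(-19.286)=-47.24086, v=-34.75000/4.89898=-7.09331
k=2: u−w=-48.57900, u+w=8.79100; √(b/2)=2.44949, √(2b)=4.89898; F=2.44949×(-48.579)=-118.99376, v=8.79100/4.89898=1.79446
k=3: u−w=5.42700, u+w=-46.04100; √(b/2)=2.44949, √(2b)=4.89898; F=2.44949×5.427=13.29338, v=-46.04100/4.89898=-9.39808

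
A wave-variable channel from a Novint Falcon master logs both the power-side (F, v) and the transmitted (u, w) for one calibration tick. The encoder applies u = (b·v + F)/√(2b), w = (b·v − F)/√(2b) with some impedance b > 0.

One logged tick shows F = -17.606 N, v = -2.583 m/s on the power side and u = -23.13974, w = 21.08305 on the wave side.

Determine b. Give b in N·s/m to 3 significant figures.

b = 0.317 N·s/m

u + w = -2.05669;  u + w = √(2b)·v, so √(2b) = -2.05669/(-2.583) = 0.79624.
b = (√(2b))²/2 = 0.63400/2 = 0.31700.
(Check via u − w = 2F/√(2b): u − w = -44.22279, 2F/√(2b) = -44.22280.)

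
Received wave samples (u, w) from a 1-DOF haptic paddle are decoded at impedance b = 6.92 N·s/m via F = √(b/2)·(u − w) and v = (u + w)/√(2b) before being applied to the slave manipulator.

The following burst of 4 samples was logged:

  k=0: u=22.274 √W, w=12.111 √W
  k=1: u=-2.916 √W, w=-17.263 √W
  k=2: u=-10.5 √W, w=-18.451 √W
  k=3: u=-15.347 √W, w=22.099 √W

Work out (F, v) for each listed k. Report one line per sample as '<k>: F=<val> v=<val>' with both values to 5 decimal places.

k=0: u−w=10.16300, u+w=34.38500; √(b/2)=1.86011, √(2b)=3.72022; F=1.86011×10.163=18.90427, v=34.38500/3.72022=9.24275
k=1: u−w=14.34700, u+w=-20.17900; √(b/2)=1.86011, √(2b)=3.72022; F=1.86011×14.347=26.68696, v=-20.17900/3.72022=-5.42415
k=2: u−w=7.95100, u+w=-28.95100; √(b/2)=1.86011, √(2b)=3.72022; F=1.86011×7.951=14.78971, v=-28.95100/3.72022=-7.78208
k=3: u−w=-37.44600, u+w=6.75200; √(b/2)=1.86011, √(2b)=3.72022; F=1.86011×(-37.446)=-69.65359, v=6.75200/3.72022=1.81495

0: F=18.90427 v=9.24275
1: F=26.68696 v=-5.42415
2: F=14.78971 v=-7.78208
3: F=-69.65359 v=1.81495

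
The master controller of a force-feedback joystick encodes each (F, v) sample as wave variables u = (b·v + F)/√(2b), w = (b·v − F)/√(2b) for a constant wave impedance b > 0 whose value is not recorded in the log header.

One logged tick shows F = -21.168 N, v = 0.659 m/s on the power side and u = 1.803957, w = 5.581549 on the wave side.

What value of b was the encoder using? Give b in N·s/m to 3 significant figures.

u + w = 7.385506;  u + w = √(2b)·v, so √(2b) = 7.385506/0.659 = 11.207141.
b = (√(2b))²/2 = 125.600012/2 = 62.800006.
(Check via u − w = 2F/√(2b): u − w = -3.777592, 2F/√(2b) = -3.777591.)

b = 62.8 N·s/m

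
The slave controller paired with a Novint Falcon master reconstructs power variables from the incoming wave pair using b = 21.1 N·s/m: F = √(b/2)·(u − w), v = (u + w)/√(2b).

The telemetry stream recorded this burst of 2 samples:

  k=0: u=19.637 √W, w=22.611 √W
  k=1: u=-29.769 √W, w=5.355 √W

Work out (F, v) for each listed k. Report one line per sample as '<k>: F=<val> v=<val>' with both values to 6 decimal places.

0: F=-9.659779 v=6.503542
1: F=-114.085434 v=-3.758224

k=0: u−w=-2.974000, u+w=42.248000; √(b/2)=3.248076, √(2b)=6.496153; F=3.248076×(-2.974)=-9.659779, v=42.248000/6.496153=6.503542
k=1: u−w=-35.124000, u+w=-24.414000; √(b/2)=3.248076, √(2b)=6.496153; F=3.248076×(-35.124)=-114.085434, v=-24.414000/6.496153=-3.758224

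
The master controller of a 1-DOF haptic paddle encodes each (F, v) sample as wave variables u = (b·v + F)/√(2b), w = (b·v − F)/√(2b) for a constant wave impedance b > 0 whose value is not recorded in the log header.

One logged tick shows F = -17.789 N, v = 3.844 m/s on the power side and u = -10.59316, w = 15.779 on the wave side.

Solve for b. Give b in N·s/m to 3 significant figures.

b = 0.91 N·s/m

u + w = 5.18584;  u + w = √(2b)·v, so √(2b) = 5.18584/3.844 = 1.34907.
b = (√(2b))²/2 = 1.82000/2 = 0.91000.
(Check via u − w = 2F/√(2b): u − w = -26.37216, 2F/√(2b) = -26.37217.)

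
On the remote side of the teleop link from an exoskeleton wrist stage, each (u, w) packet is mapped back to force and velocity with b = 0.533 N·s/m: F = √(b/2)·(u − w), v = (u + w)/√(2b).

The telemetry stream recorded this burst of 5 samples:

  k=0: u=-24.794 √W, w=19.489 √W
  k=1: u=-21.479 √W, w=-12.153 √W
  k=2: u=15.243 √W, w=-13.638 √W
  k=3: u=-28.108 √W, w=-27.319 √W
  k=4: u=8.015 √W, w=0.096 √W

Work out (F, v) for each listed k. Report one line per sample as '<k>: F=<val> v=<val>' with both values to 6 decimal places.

k=0: u−w=-44.283000, u+w=-5.305000; √(b/2)=0.516236, √(2b)=1.032473; F=0.516236×(-44.283)=-22.860496, v=-5.305000/1.032473=-5.138150
k=1: u−w=-9.326000, u+w=-33.632000; √(b/2)=0.516236, √(2b)=1.032473; F=0.516236×(-9.326)=-4.814420, v=-33.632000/1.032473=-32.574225
k=2: u−w=28.881000, u+w=1.605000; √(b/2)=0.516236, √(2b)=1.032473; F=0.516236×28.881=14.909423, v=1.605000/1.032473=1.554520
k=3: u−w=-0.789000, u+w=-55.427000; √(b/2)=0.516236, √(2b)=1.032473; F=0.516236×(-0.789)=-0.407311, v=-55.427000/1.032473=-53.683741
k=4: u−w=7.919000, u+w=8.111000; √(b/2)=0.516236, √(2b)=1.032473; F=0.516236×7.919=4.088076, v=8.111000/1.032473=7.855897

0: F=-22.860496 v=-5.138150
1: F=-4.814420 v=-32.574225
2: F=14.909423 v=1.554520
3: F=-0.407311 v=-53.683741
4: F=4.088076 v=7.855897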